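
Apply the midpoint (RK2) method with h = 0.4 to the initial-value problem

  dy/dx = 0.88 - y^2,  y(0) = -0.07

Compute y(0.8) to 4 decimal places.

0.5528

Midpoint: k1 = f(x_n, y_n); k2 = f(x_n + h/2, y_n + (h/2)·k1); y_{n+1} = y_n + h·k2.
x=0.000000, y=-0.070000:
  k1 = f(0.000000, -0.070000) = 0.875100
  k2 = f(0.200000, 0.105020) = 0.868971
  y ← -0.070000 + 0.4·0.868971 = 0.277588
x=0.400000, y=0.277588:
  k1 = f(0.400000, 0.277588) = 0.802945
  k2 = f(0.600000, 0.438177) = 0.688001
  y ← 0.277588 + 0.4·0.688001 = 0.552789
y(0.8) ≈ 0.5528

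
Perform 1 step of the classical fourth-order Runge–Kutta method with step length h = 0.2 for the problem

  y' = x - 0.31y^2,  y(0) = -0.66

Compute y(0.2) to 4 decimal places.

RK4: k1 = f(x_n, y_n); k2 = f(x_n + h/2, y_n + (h/2)·k1); k3 = f(x_n + h/2, y_n + (h/2)·k2); k4 = f(x_n + h, y_n + h·k3); y_{n+1} = y_n + (h/6)·(k1 + 2k2 + 2k3 + k4).
x=0.000000, y=-0.660000:
  k1 = f(0.000000, -0.660000) = -0.135036
  k2 = f(0.100000, -0.673504) = -0.040618
  k3 = f(0.100000, -0.664062) = -0.036703
  k4 = f(0.200000, -0.667341) = 0.061944
  y ← -0.660000 + (0.2/6)·(k1 + 2k2 + 2k3 + k4) = -0.667591
y(0.2) ≈ -0.6676

-0.6676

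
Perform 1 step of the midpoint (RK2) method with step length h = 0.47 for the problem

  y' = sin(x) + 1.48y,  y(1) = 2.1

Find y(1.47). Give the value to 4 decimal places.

4.6501

Midpoint: k1 = f(x_n, y_n); k2 = f(x_n + h/2, y_n + (h/2)·k1); y_{n+1} = y_n + h·k2.
x=1.000000, y=2.100000:
  k1 = f(1.000000, 2.100000) = 3.949471
  k2 = f(1.235000, 3.028126) = 5.425774
  y ← 2.100000 + 0.47·5.425774 = 4.650114
y(1.47) ≈ 4.6501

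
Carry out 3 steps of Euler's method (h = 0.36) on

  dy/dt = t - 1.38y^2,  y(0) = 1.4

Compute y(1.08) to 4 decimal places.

Euler: y_{n+1} = y_n + h·f(t_n, y_n).
t=0.000000, y=1.400000: f=-2.704800 → y ← 1.400000 + 0.36·(-2.704800) = 0.426272
t=0.360000, y=0.426272: f=0.109243 → y ← 0.426272 + 0.36·0.109243 = 0.465600
t=0.720000, y=0.465600: f=0.420840 → y ← 0.465600 + 0.36·0.420840 = 0.617102
y(1.08) ≈ 0.6171

0.6171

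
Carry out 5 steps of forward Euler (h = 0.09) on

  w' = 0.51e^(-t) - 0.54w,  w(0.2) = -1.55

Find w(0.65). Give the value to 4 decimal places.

-1.0659

Euler: w_{n+1} = w_n + h·f(t_n, w_n).
t=0.200000, w=-1.550000: f=1.254553 → w ← -1.550000 + 0.09·1.254553 = -1.437090
t=0.290000, w=-1.437090: f=1.157643 → w ← -1.437090 + 0.09·1.157643 = -1.332902
t=0.380000, w=-1.332902: f=1.068537 → w ← -1.332902 + 0.09·1.068537 = -1.236734
t=0.470000, w=-1.236734: f=0.986588 → w ← -1.236734 + 0.09·0.986588 = -1.147941
t=0.560000, w=-1.147941: f=0.911205 → w ← -1.147941 + 0.09·0.911205 = -1.065933
w(0.65) ≈ -1.0659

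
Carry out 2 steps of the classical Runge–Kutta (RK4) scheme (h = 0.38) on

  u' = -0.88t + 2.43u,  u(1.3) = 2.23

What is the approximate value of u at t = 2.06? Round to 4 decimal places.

11.0495

RK4: k1 = f(t_n, u_n); k2 = f(t_n + h/2, u_n + (h/2)·k1); k3 = f(t_n + h/2, u_n + (h/2)·k2); k4 = f(t_n + h, u_n + h·k3); u_{n+1} = u_n + (h/6)·(k1 + 2k2 + 2k3 + k4).
t=1.300000, u=2.230000:
  k1 = f(1.300000, 2.230000) = 4.274900
  k2 = f(1.490000, 3.042231) = 6.081421
  k3 = f(1.490000, 3.385470) = 6.915492
  k4 = f(1.680000, 4.857887) = 10.326266
  u ← 2.230000 + (0.38/6)·(k1 + 2k2 + 2k3 + k4) = 4.801016
t=1.680000, u=4.801016:
  k1 = f(1.680000, 4.801016) = 10.188069
  k2 = f(1.870000, 6.736749) = 14.724701
  k3 = f(1.870000, 7.598709) = 16.819264
  k4 = f(2.060000, 11.192336) = 25.384578
  u ← 4.801016 + (0.38/6)·(k1 + 2k2 + 2k3 + k4) = 11.049519
u(2.06) ≈ 11.0495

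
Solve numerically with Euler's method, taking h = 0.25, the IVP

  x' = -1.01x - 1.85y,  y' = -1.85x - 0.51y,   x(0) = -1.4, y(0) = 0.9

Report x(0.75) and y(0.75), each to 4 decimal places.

-2.2037, 2.4931

Euler on (x,y): x_{n+1} = x_n + h·x', y_{n+1} = y_n + h·y'.
0.000000: (-1.400000, 0.900000); f=(-0.251000, 2.131000) → (-1.462750, 1.432750)
0.250000: (-1.462750, 1.432750); f=(-1.173210, 1.975385) → (-1.756053, 1.926596)
0.500000: (-1.756053, 1.926596); f=(-1.790590, 2.266133) → (-2.203700, 2.493130)
(x(0.75), y(0.75)) ≈ (-2.2037, 2.4931)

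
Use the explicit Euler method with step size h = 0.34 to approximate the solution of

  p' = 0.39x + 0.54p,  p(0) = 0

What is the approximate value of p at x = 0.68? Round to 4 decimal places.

0.0451

Euler: p_{n+1} = p_n + h·f(x_n, p_n).
x=0.000000, p=0.000000: f=0.000000 → p ← 0.000000 + 0.34·0.000000 = 0.000000
x=0.340000, p=0.000000: f=0.132600 → p ← 0.000000 + 0.34·0.132600 = 0.045084
p(0.68) ≈ 0.0451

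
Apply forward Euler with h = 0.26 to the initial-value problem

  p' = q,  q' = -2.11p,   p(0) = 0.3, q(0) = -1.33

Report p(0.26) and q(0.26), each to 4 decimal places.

Euler on (p,q): p_{n+1} = p_n + h·p', q_{n+1} = q_n + h·q'.
0.000000: (0.300000, -1.330000); f=(-1.330000, -0.633000) → (-0.045800, -1.494580)
(p(0.26), q(0.26)) ≈ (-0.0458, -1.4946)

-0.0458, -1.4946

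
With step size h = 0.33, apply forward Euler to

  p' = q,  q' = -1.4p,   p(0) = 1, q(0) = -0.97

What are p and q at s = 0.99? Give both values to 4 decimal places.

-0.3689, -1.8419

Euler on (p,q): p_{n+1} = p_n + h·p', q_{n+1} = q_n + h·q'.
0.000000: (1.000000, -0.970000); f=(-0.970000, -1.400000) → (0.679900, -1.432000)
0.330000: (0.679900, -1.432000); f=(-1.432000, -0.951860) → (0.207340, -1.746114)
0.660000: (0.207340, -1.746114); f=(-1.746114, -0.290276) → (-0.368878, -1.841905)
(p(0.99), q(0.99)) ≈ (-0.3689, -1.8419)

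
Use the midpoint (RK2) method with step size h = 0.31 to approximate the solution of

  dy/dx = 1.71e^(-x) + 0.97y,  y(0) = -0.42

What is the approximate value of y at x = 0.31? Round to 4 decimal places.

Midpoint: k1 = f(x_n, y_n); k2 = f(x_n + h/2, y_n + (h/2)·k1); y_{n+1} = y_n + h·k2.
x=0.000000, y=-0.420000:
  k1 = f(0.000000, -0.420000) = 1.302600
  k2 = f(0.155000, -0.218097) = 1.252916
  y ← -0.420000 + 0.31·1.252916 = -0.031596
y(0.31) ≈ -0.0316

-0.0316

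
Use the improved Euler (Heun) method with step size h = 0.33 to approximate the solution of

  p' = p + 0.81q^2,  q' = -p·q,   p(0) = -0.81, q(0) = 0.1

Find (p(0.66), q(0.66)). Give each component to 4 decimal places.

-1.5392, 0.2063

Heun on (p,q): k1 = f(t_n, state_n); k2 = f(t_n + h, state_n + h·k1); state_{n+1} = state_n + (h/2)·(k1 + k2).
0.000000: (-0.810000, 0.100000)
  k1 = (-0.801900, 0.081000)
  predictor → (-1.074627, 0.126730)
  k2 = (-1.061618, 0.136187)
  → (-1.117480, 0.135836)
0.330000: (-1.117480, 0.135836)
  k1 = (-1.102535, 0.151794)
  predictor → (-1.481317, 0.185928)
  k2 = (-1.453316, 0.275418)
  → (-1.539196, 0.206326)
(p(0.66), q(0.66)) ≈ (-1.5392, 0.2063)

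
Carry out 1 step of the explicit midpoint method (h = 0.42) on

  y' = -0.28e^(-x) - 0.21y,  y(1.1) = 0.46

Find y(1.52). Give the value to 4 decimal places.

0.3912

Midpoint: k1 = f(x_n, y_n); k2 = f(x_n + h/2, y_n + (h/2)·k1); y_{n+1} = y_n + h·k2.
x=1.100000, y=0.460000:
  k1 = f(1.100000, 0.460000) = -0.189804
  k2 = f(1.310000, 0.420141) = -0.163779
  y ← 0.460000 + 0.42·(-0.163779) = 0.391213
y(1.52) ≈ 0.3912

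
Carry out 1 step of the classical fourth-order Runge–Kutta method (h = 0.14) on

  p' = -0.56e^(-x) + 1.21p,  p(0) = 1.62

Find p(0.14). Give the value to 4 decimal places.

1.8392

RK4: k1 = f(x_n, p_n); k2 = f(x_n + h/2, p_n + (h/2)·k1); k3 = f(x_n + h/2, p_n + (h/2)·k2); k4 = f(x_n + h, p_n + h·k3); p_{n+1} = p_n + (h/6)·(k1 + 2k2 + 2k3 + k4).
x=0.000000, p=1.620000:
  k1 = f(0.000000, 1.620000) = 1.400200
  k2 = f(0.070000, 1.718014) = 1.556656
  k3 = f(0.070000, 1.728966) = 1.569908
  k4 = f(0.140000, 1.839787) = 1.739302
  p ← 1.620000 + (0.14/6)·(k1 + 2k2 + 2k3 + k4) = 1.839161
p(0.14) ≈ 1.8392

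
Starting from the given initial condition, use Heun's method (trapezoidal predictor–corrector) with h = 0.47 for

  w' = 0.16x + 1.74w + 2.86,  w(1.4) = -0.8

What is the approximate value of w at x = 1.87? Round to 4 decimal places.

Heun: k1 = f(x_n, w_n); k2 = f(x_n + h, w_n + h·k1); w_{n+1} = w_n + (h/2)·(k1 + k2).
x=1.400000, w=-0.800000:
  k1 = f(1.400000, -0.800000) = 1.692000
  k2 = f(1.870000, -0.004760) = 3.150918
  w ← -0.800000 + (0.47/2)·(1.692000 + 3.150918) = 0.338086
w(1.87) ≈ 0.3381

0.3381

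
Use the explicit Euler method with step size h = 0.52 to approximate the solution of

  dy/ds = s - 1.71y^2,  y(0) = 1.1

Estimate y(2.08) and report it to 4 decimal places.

1.0583

Euler: y_{n+1} = y_n + h·f(s_n, y_n).
s=0.000000, y=1.100000: f=-2.069100 → y ← 1.100000 + 0.52·(-2.069100) = 0.024068
s=0.520000, y=0.024068: f=0.519009 → y ← 0.024068 + 0.52·0.519009 = 0.293953
s=1.040000, y=0.293953: f=0.892242 → y ← 0.293953 + 0.52·0.892242 = 0.757919
s=1.560000, y=0.757919: f=0.577706 → y ← 0.757919 + 0.52·0.577706 = 1.058326
y(2.08) ≈ 1.0583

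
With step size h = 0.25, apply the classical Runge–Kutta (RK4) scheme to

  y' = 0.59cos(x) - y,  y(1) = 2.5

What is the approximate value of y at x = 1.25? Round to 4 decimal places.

2.0025

RK4: k1 = f(x_n, y_n); k2 = f(x_n + h/2, y_n + (h/2)·k1); k3 = f(x_n + h/2, y_n + (h/2)·k2); k4 = f(x_n + h, y_n + h·k3); y_{n+1} = y_n + (h/6)·(k1 + 2k2 + 2k3 + k4).
x=1.000000, y=2.500000:
  k1 = f(1.000000, 2.500000) = -2.181222
  k2 = f(1.125000, 2.227347) = -1.972953
  k3 = f(1.125000, 2.253381) = -1.998987
  k4 = f(1.250000, 2.000253) = -1.814213
  y ← 2.500000 + (0.25/6)·(k1 + 2k2 + 2k3 + k4) = 2.002529
y(1.25) ≈ 2.0025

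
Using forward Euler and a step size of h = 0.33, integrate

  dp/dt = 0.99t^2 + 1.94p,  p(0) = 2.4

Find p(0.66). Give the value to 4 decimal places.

Euler: p_{n+1} = p_n + h·f(t_n, p_n).
t=0.000000, p=2.400000: f=4.656000 → p ← 2.400000 + 0.33·4.656000 = 3.936480
t=0.330000, p=3.936480: f=7.744582 → p ← 3.936480 + 0.33·7.744582 = 6.492192
p(0.66) ≈ 6.4922

6.4922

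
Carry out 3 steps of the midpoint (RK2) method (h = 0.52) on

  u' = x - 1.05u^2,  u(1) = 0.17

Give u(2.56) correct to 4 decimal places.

Midpoint: k1 = f(x_n, u_n); k2 = f(x_n + h/2, u_n + (h/2)·k1); u_{n+1} = u_n + h·k2.
x=1.000000, u=0.170000:
  k1 = f(1.000000, 0.170000) = 0.969655
  k2 = f(1.260000, 0.422110) = 1.072914
  u ← 0.170000 + 0.52·1.072914 = 0.727915
x=1.520000, u=0.727915:
  k1 = f(1.520000, 0.727915) = 0.963646
  k2 = f(1.780000, 0.978463) = 0.774740
  u ← 0.727915 + 0.52·0.774740 = 1.130780
x=2.040000, u=1.130780:
  k1 = f(2.040000, 1.130780) = 0.697403
  k2 = f(2.300000, 1.312105) = 0.492300
  u ← 1.130780 + 0.52·0.492300 = 1.386776
u(2.56) ≈ 1.3868

1.3868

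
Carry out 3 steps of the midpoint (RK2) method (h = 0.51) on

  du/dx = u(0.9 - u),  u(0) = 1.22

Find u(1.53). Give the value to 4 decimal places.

Midpoint: k1 = f(x_n, u_n); k2 = f(x_n + h/2, u_n + (h/2)·k1); u_{n+1} = u_n + h·k2.
x=0.000000, u=1.220000:
  k1 = f(0.000000, 1.220000) = -0.390400
  k2 = f(0.255000, 1.120448) = -0.247001
  u ← 1.220000 + 0.51·(-0.247001) = 1.094030
x=0.510000, u=1.094030:
  k1 = f(0.510000, 1.094030) = -0.212274
  k2 = f(0.765000, 1.039900) = -0.145482
  u ← 1.094030 + 0.51·(-0.145482) = 1.019834
x=1.020000, u=1.019834:
  k1 = f(1.020000, 1.019834) = -0.122211
  k2 = f(1.275000, 0.988670) = -0.087666
  u ← 1.019834 + 0.51·(-0.087666) = 0.975125
u(1.53) ≈ 0.9751

0.9751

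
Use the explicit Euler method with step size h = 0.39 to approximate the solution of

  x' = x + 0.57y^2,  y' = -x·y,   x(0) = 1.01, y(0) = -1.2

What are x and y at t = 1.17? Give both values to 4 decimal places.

3.5070, -0.0047

Euler on (x,y): x_{n+1} = x_n + h·x', y_{n+1} = y_n + h·y'.
0.000000: (1.010000, -1.200000); f=(1.830800, 1.212000) → (1.724012, -0.727320)
0.390000: (1.724012, -0.727320); f=(2.025539, 1.253908) → (2.513972, -0.238296)
0.780000: (2.513972, -0.238296); f=(2.546339, 0.599069) → (3.507045, -0.004659)
(x(1.17), y(1.17)) ≈ (3.5070, -0.0047)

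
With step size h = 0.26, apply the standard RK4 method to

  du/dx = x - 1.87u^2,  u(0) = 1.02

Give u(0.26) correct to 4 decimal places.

RK4: k1 = f(x_n, u_n); k2 = f(x_n + h/2, u_n + (h/2)·k1); k3 = f(x_n + h/2, u_n + (h/2)·k2); k4 = f(x_n + h, u_n + h·k3); u_{n+1} = u_n + (h/6)·(k1 + 2k2 + 2k3 + k4).
x=0.000000, u=1.020000:
  k1 = f(0.000000, 1.020000) = -1.945548
  k2 = f(0.130000, 0.767079) = -0.970326
  k3 = f(0.130000, 0.893858) = -1.364095
  k4 = f(0.260000, 0.665335) = -0.567795
  u ← 1.020000 + (0.26/6)·(k1 + 2k2 + 2k3 + k4) = 0.708772
u(0.26) ≈ 0.7088

0.7088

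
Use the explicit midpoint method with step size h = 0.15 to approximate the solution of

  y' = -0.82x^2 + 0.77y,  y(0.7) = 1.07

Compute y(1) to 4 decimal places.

1.1502

Midpoint: k1 = f(x_n, y_n); k2 = f(x_n + h/2, y_n + (h/2)·k1); y_{n+1} = y_n + h·k2.
x=0.700000, y=1.070000:
  k1 = f(0.700000, 1.070000) = 0.422100
  k2 = f(0.775000, 1.101658) = 0.355764
  y ← 1.070000 + 0.15·0.355764 = 1.123365
x=0.850000, y=1.123365:
  k1 = f(0.850000, 1.123365) = 0.272541
  k2 = f(0.925000, 1.143805) = 0.179117
  y ← 1.123365 + 0.15·0.179117 = 1.150232
y(1) ≈ 1.1502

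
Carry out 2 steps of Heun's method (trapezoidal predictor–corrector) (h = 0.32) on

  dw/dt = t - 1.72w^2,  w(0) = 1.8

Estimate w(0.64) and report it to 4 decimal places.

Heun: k1 = f(t_n, w_n); k2 = f(t_n + h, w_n + h·k1); w_{n+1} = w_n + (h/2)·(k1 + k2).
t=0.000000, w=1.800000:
  k1 = f(0.000000, 1.800000) = -5.572800
  k2 = f(0.320000, 0.016704) = 0.319520
  w ← 1.800000 + (0.32/2)·(-5.572800 + 0.319520) = 0.959475
t=0.320000, w=0.959475:
  k1 = f(0.320000, 0.959475) = -1.263419
  k2 = f(0.640000, 0.555181) = 0.109851
  w ← 0.959475 + (0.32/2)·(-1.263419 + 0.109851) = 0.774904
w(0.64) ≈ 0.7749

0.7749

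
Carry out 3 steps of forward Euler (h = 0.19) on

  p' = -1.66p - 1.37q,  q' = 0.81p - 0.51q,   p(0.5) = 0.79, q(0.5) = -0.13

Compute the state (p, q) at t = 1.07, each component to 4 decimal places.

Euler on (p,q): p_{n+1} = p_n + h·p', q_{n+1} = q_n + h·q'.
0.500000: (0.790000, -0.130000); f=(-1.133300, 0.706200) → (0.574673, 0.004178)
0.690000: (0.574673, 0.004178); f=(-0.959681, 0.463354) → (0.392334, 0.092215)
0.880000: (0.392334, 0.092215); f=(-0.777609, 0.270760) → (0.244588, 0.143660)
(p(1.07), q(1.07)) ≈ (0.2446, 0.1437)

0.2446, 0.1437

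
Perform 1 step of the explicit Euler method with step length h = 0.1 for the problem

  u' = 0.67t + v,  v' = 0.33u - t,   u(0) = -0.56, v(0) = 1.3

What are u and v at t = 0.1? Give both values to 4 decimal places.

Euler on (u,v): u_{n+1} = u_n + h·u', v_{n+1} = v_n + h·v'.
0.000000: (-0.560000, 1.300000); f=(1.300000, -0.184800) → (-0.430000, 1.281520)
(u(0.1), v(0.1)) ≈ (-0.4300, 1.2815)

-0.4300, 1.2815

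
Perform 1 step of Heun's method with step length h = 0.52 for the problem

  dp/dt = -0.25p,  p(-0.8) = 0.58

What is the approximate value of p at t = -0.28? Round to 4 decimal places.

Heun: k1 = f(t_n, p_n); k2 = f(t_n + h, p_n + h·k1); p_{n+1} = p_n + (h/2)·(k1 + k2).
t=-0.800000, p=0.580000:
  k1 = f(-0.800000, 0.580000) = -0.145000
  k2 = f(-0.280000, 0.504600) = -0.126150
  p ← 0.580000 + (0.52/2)·(-0.145000 + (-0.126150)) = 0.509501
p(-0.28) ≈ 0.5095

0.5095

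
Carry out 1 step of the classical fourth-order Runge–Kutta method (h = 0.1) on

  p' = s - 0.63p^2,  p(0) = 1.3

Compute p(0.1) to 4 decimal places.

1.2063

RK4: k1 = f(s_n, p_n); k2 = f(s_n + h/2, p_n + (h/2)·k1); k3 = f(s_n + h/2, p_n + (h/2)·k2); k4 = f(s_n + h, p_n + h·k3); p_{n+1} = p_n + (h/6)·(k1 + 2k2 + 2k3 + k4).
s=0.000000, p=1.300000:
  k1 = f(0.000000, 1.300000) = -1.064700
  k2 = f(0.050000, 1.246765) = -0.929286
  k3 = f(0.050000, 1.253536) = -0.939952
  k4 = f(0.100000, 1.206005) = -0.816302
  p ← 1.300000 + (0.1/6)·(k1 + 2k2 + 2k3 + k4) = 1.206342
p(0.1) ≈ 1.2063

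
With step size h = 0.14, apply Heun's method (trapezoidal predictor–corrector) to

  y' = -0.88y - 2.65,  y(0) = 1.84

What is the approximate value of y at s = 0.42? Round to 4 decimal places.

Heun: k1 = f(s_n, y_n); k2 = f(s_n + h, y_n + h·k1); y_{n+1} = y_n + (h/2)·(k1 + k2).
s=0.000000, y=1.840000:
  k1 = f(0.000000, 1.840000) = -4.269200
  k2 = f(0.140000, 1.242312) = -3.743235
  y ← 1.840000 + (0.14/2)·(-4.269200 + (-3.743235)) = 1.279130
s=0.140000, y=1.279130:
  k1 = f(0.140000, 1.279130) = -3.775634
  k2 = f(0.280000, 0.750541) = -3.310476
  y ← 1.279130 + (0.14/2)·(-3.775634 + (-3.310476)) = 0.783102
s=0.280000, y=0.783102:
  k1 = f(0.280000, 0.783102) = -3.339130
  k2 = f(0.420000, 0.315624) = -2.927749
  y ← 0.783102 + (0.14/2)·(-3.339130 + (-2.927749)) = 0.344420
y(0.42) ≈ 0.3444

0.3444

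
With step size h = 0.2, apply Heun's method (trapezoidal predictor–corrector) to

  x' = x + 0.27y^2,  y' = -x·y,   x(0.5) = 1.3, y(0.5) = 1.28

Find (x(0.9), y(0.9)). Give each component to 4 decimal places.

Heun on (x,y): k1 = f(s_n, state_n); k2 = f(s_n + h, state_n + h·k1); state_{n+1} = state_n + (h/2)·(k1 + k2).
0.500000: (1.300000, 1.280000)
  k1 = (1.742368, -1.664000)
  predictor → (1.648474, 0.947200)
  k2 = (1.890714, -1.561434)
  → (1.663308, 0.957457)
0.700000: (1.663308, 0.957457)
  k1 = (1.910823, -1.592545)
  predictor → (2.045473, 0.638947)
  k2 = (2.155701, -1.306950)
  → (2.069961, 0.667507)
(x(0.9), y(0.9)) ≈ (2.0700, 0.6675)

2.0700, 0.6675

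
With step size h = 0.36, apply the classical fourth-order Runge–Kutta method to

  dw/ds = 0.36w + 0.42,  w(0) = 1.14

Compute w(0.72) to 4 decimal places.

RK4: k1 = f(s_n, w_n); k2 = f(s_n + h/2, w_n + (h/2)·k1); k3 = f(s_n + h/2, w_n + (h/2)·k2); k4 = f(s_n + h, w_n + h·k3); w_{n+1} = w_n + (h/6)·(k1 + 2k2 + 2k3 + k4).
s=0.000000, w=1.140000:
  k1 = f(0.000000, 1.140000) = 0.830400
  k2 = f(0.180000, 1.289472) = 0.884210
  k3 = f(0.180000, 1.299158) = 0.887697
  k4 = f(0.360000, 1.459571) = 0.945446
  w ← 1.140000 + (0.36/6)·(k1 + 2k2 + 2k3 + k4) = 1.459180
s=0.360000, w=1.459180:
  k1 = f(0.360000, 1.459180) = 0.945305
  k2 = f(0.540000, 1.629334) = 1.006560
  k3 = f(0.540000, 1.640360) = 1.010530
  k4 = f(0.720000, 1.822970) = 1.076269
  w ← 1.459180 + (0.36/6)·(k1 + 2k2 + 2k3 + k4) = 1.822525
w(0.72) ≈ 1.8225

1.8225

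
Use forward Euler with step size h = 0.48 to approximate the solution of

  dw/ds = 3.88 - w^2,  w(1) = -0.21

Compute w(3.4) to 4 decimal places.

1.7810

Euler: w_{n+1} = w_n + h·f(s_n, w_n).
s=1.000000, w=-0.210000: f=3.835900 → w ← -0.210000 + 0.48·3.835900 = 1.631232
s=1.480000, w=1.631232: f=1.219082 → w ← 1.631232 + 0.48·1.219082 = 2.216391
s=1.960000, w=2.216391: f=-1.032391 → w ← 2.216391 + 0.48·(-1.032391) = 1.720844
s=2.440000, w=1.720844: f=0.918697 → w ← 1.720844 + 0.48·0.918697 = 2.161818
s=2.920000, w=2.161818: f=-0.793458 → w ← 2.161818 + 0.48·(-0.793458) = 1.780958
w(3.4) ≈ 1.7810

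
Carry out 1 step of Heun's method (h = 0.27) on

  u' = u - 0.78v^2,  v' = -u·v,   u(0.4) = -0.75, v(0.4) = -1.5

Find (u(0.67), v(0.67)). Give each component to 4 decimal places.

Heun on (u,v): k1 = f(s_n, state_n); k2 = f(s_n + h, state_n + h·k1); state_{n+1} = state_n + (h/2)·(k1 + k2).
0.400000: (-0.750000, -1.500000)
  k1 = (-2.505000, -1.125000)
  predictor → (-1.426350, -1.803750)
  k2 = (-3.964091, -2.572779)
  → (-1.623327, -1.999200)
(u(0.67), v(0.67)) ≈ (-1.6233, -1.9992)

-1.6233, -1.9992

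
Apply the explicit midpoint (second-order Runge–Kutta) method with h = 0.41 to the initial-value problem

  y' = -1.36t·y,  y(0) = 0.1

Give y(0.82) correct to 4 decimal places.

Midpoint: k1 = f(t_n, y_n); k2 = f(t_n + h/2, y_n + (h/2)·k1); y_{n+1} = y_n + h·k2.
t=0.000000, y=0.100000:
  k1 = f(0.000000, 0.100000) = 0.000000
  k2 = f(0.205000, 0.100000) = -0.027880
  y ← 0.100000 + 0.41·(-0.027880) = 0.088569
t=0.410000, y=0.088569:
  k1 = f(0.410000, 0.088569) = -0.049386
  k2 = f(0.615000, 0.078445) = -0.065611
  y ← 0.088569 + 0.41·(-0.065611) = 0.061669
y(0.82) ≈ 0.0617

0.0617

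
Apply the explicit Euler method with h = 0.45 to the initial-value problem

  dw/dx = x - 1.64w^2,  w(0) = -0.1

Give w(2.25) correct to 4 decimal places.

Euler: w_{n+1} = w_n + h·f(x_n, w_n).
x=0.000000, w=-0.100000: f=-0.016400 → w ← -0.100000 + 0.45·(-0.016400) = -0.107380
x=0.450000, w=-0.107380: f=0.431090 → w ← -0.107380 + 0.45·0.431090 = 0.086611
x=0.900000, w=0.086611: f=0.887698 → w ← 0.086611 + 0.45·0.887698 = 0.486074
x=1.350000, w=0.486074: f=0.962520 → w ← 0.486074 + 0.45·0.962520 = 0.919208
x=1.800000, w=0.919208: f=0.414292 → w ← 0.919208 + 0.45·0.414292 = 1.105640
w(2.25) ≈ 1.1056

1.1056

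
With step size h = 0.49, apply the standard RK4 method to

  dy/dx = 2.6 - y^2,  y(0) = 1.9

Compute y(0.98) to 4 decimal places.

1.6328

RK4: k1 = f(x_n, y_n); k2 = f(x_n + h/2, y_n + (h/2)·k1); k3 = f(x_n + h/2, y_n + (h/2)·k2); k4 = f(x_n + h, y_n + h·k3); y_{n+1} = y_n + (h/6)·(k1 + 2k2 + 2k3 + k4).
x=0.000000, y=1.900000:
  k1 = f(0.000000, 1.900000) = -1.010000
  k2 = f(0.245000, 1.652550) = -0.130922
  k3 = f(0.245000, 1.867924) = -0.889141
  k4 = f(0.490000, 1.464321) = 0.455764
  y ← 1.900000 + (0.49/6)·(k1 + 2k2 + 2k3 + k4) = 1.688127
x=0.490000, y=1.688127:
  k1 = f(0.490000, 1.688127) = -0.249773
  k2 = f(0.735000, 1.626933) = -0.046910
  k3 = f(0.735000, 1.676634) = -0.211102
  k4 = f(0.980000, 1.584687) = 0.088767
  y ← 1.688127 + (0.49/6)·(k1 + 2k2 + 2k3 + k4) = 1.632836
y(0.98) ≈ 1.6328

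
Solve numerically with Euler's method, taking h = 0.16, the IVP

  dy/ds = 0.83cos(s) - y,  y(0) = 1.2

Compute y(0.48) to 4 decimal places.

1.0411

Euler: y_{n+1} = y_n + h·f(s_n, y_n).
s=0.000000, y=1.200000: f=-0.370000 → y ← 1.200000 + 0.16·(-0.370000) = 1.140800
s=0.160000, y=1.140800: f=-0.321401 → y ← 1.140800 + 0.16·(-0.321401) = 1.089376
s=0.320000, y=1.089376: f=-0.301510 → y ← 1.089376 + 0.16·(-0.301510) = 1.041134
y(0.48) ≈ 1.0411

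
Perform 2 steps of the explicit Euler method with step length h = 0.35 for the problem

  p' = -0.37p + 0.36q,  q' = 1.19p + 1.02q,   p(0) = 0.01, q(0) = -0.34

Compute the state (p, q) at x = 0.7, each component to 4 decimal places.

-0.0873, -0.6347

Euler on (p,q): p_{n+1} = p_n + h·p', q_{n+1} = q_n + h·q'.
0.000000: (0.010000, -0.340000); f=(-0.126100, -0.334900) → (-0.034135, -0.457215)
0.350000: (-0.034135, -0.457215); f=(-0.151967, -0.506980) → (-0.087324, -0.634658)
(p(0.7), q(0.7)) ≈ (-0.0873, -0.6347)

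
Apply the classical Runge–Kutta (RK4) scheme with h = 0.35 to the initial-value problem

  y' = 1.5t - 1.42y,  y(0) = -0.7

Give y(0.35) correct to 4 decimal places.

RK4: k1 = f(t_n, y_n); k2 = f(t_n + h/2, y_n + (h/2)·k1); k3 = f(t_n + h/2, y_n + (h/2)·k2); k4 = f(t_n + h, y_n + h·k3); y_{n+1} = y_n + (h/6)·(k1 + 2k2 + 2k3 + k4).
t=0.000000, y=-0.700000:
  k1 = f(0.000000, -0.700000) = 0.994000
  k2 = f(0.175000, -0.526050) = 1.009491
  k3 = f(0.175000, -0.523339) = 1.005641
  k4 = f(0.350000, -0.348025) = 1.019196
  y ← -0.700000 + (0.35/6)·(k1 + 2k2 + 2k3 + k4) = -0.347465
y(0.35) ≈ -0.3475

-0.3475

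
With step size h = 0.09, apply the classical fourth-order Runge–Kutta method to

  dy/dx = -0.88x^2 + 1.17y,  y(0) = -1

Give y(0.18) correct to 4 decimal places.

RK4: k1 = f(x_n, y_n); k2 = f(x_n + h/2, y_n + (h/2)·k1); k3 = f(x_n + h/2, y_n + (h/2)·k2); k4 = f(x_n + h, y_n + h·k3); y_{n+1} = y_n + (h/6)·(k1 + 2k2 + 2k3 + k4).
x=0.000000, y=-1.000000:
  k1 = f(0.000000, -1.000000) = -1.170000
  k2 = f(0.045000, -1.052650) = -1.233383
  k3 = f(0.045000, -1.055502) = -1.236720
  k4 = f(0.090000, -1.111305) = -1.307355
  y ← -1.000000 + (0.09/6)·(k1 + 2k2 + 2k3 + k4) = -1.111263
x=0.090000, y=-1.111263:
  k1 = f(0.090000, -1.111263) = -1.307306
  k2 = f(0.135000, -1.170092) = -1.385046
  k3 = f(0.135000, -1.173590) = -1.389139
  k4 = f(0.180000, -1.236286) = -1.474966
  y ← -1.111263 + (0.09/6)·(k1 + 2k2 + 2k3 + k4) = -1.236223
y(0.18) ≈ -1.2362

-1.2362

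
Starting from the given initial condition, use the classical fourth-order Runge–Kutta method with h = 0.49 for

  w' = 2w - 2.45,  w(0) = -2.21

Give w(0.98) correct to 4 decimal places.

RK4: k1 = f(s_n, w_n); k2 = f(s_n + h/2, w_n + (h/2)·k1); k3 = f(s_n + h/2, w_n + (h/2)·k2); k4 = f(s_n + h, w_n + h·k3); w_{n+1} = w_n + (h/6)·(k1 + 2k2 + 2k3 + k4).
s=0.000000, w=-2.210000:
  k1 = f(0.000000, -2.210000) = -6.870000
  k2 = f(0.245000, -3.893150) = -10.236300
  k3 = f(0.245000, -4.717893) = -11.885787
  k4 = f(0.490000, -8.034036) = -18.518071
  w ← -2.210000 + (0.49/6)·(k1 + 2k2 + 2k3 + k4) = -7.896633
s=0.490000, w=-7.896633:
  k1 = f(0.490000, -7.896633) = -18.243267
  k2 = f(0.735000, -12.366234) = -27.182467
  k3 = f(0.735000, -14.556338) = -31.562676
  k4 = f(0.980000, -23.362344) = -49.174689
  w ← -7.896633 + (0.49/6)·(k1 + 2k2 + 2k3 + k4) = -22.997473
w(0.98) ≈ -22.9975

-22.9975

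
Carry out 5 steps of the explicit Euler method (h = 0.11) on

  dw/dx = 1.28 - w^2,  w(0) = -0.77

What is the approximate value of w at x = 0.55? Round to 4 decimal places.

-0.2700

Euler: w_{n+1} = w_n + h·f(x_n, w_n).
x=0.000000, w=-0.770000: f=0.687100 → w ← -0.770000 + 0.11·0.687100 = -0.694419
x=0.110000, w=-0.694419: f=0.797782 → w ← -0.694419 + 0.11·0.797782 = -0.606663
x=0.220000, w=-0.606663: f=0.911960 → w ← -0.606663 + 0.11·0.911960 = -0.506347
x=0.330000, w=-0.506347: f=1.023612 → w ← -0.506347 + 0.11·1.023612 = -0.393750
x=0.440000, w=-0.393750: f=1.124961 → w ← -0.393750 + 0.11·1.124961 = -0.270004
w(0.55) ≈ -0.2700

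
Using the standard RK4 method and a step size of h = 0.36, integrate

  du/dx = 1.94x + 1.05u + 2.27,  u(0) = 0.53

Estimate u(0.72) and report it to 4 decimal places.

4.2279

RK4: k1 = f(x_n, u_n); k2 = f(x_n + h/2, u_n + (h/2)·k1); k3 = f(x_n + h/2, u_n + (h/2)·k2); k4 = f(x_n + h, u_n + h·k3); u_{n+1} = u_n + (h/6)·(k1 + 2k2 + 2k3 + k4).
x=0.000000, u=0.530000:
  k1 = f(0.000000, 0.530000) = 2.826500
  k2 = f(0.180000, 1.038770) = 3.709909
  k3 = f(0.180000, 1.197784) = 3.876873
  k4 = f(0.360000, 1.925674) = 4.990358
  u ← 0.530000 + (0.36/6)·(k1 + 2k2 + 2k3 + k4) = 1.909425
x=0.360000, u=1.909425:
  k1 = f(0.360000, 1.909425) = 4.973296
  k2 = f(0.540000, 2.804619) = 6.262450
  k3 = f(0.540000, 3.036666) = 6.506099
  k4 = f(0.720000, 4.251621) = 8.131002
  u ← 1.909425 + (0.36/6)·(k1 + 2k2 + 2k3 + k4) = 4.227909
u(0.72) ≈ 4.2279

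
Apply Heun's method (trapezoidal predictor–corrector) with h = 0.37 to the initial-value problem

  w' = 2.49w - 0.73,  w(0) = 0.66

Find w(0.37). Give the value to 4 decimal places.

1.1536

Heun: k1 = f(t_n, w_n); k2 = f(t_n + h, w_n + h·k1); w_{n+1} = w_n + (h/2)·(k1 + k2).
t=0.000000, w=0.660000:
  k1 = f(0.000000, 0.660000) = 0.913400
  k2 = f(0.370000, 0.997958) = 1.754915
  w ← 0.660000 + (0.37/2)·(0.913400 + 1.754915) = 1.153638
w(0.37) ≈ 1.1536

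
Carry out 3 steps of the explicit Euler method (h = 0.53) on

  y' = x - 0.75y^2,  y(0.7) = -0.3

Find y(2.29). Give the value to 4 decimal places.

1.4320

Euler: y_{n+1} = y_n + h·f(x_n, y_n).
x=0.700000, y=-0.300000: f=0.632500 → y ← -0.300000 + 0.53·0.632500 = 0.035225
x=1.230000, y=0.035225: f=1.229069 → y ← 0.035225 + 0.53·1.229069 = 0.686632
x=1.760000, y=0.686632: f=1.406403 → y ← 0.686632 + 0.53·1.406403 = 1.432025
y(2.29) ≈ 1.4320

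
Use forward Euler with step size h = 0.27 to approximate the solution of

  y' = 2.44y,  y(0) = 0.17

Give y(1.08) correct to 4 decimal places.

Euler: y_{n+1} = y_n + h·f(x_n, y_n).
x=0.000000, y=0.170000: f=0.414800 → y ← 0.170000 + 0.27·0.414800 = 0.281996
x=0.270000, y=0.281996: f=0.688070 → y ← 0.281996 + 0.27·0.688070 = 0.467775
x=0.540000, y=0.467775: f=1.141371 → y ← 0.467775 + 0.27·1.141371 = 0.775945
x=0.810000, y=0.775945: f=1.893306 → y ← 0.775945 + 0.27·1.893306 = 1.287138
y(1.08) ≈ 1.2871

1.2871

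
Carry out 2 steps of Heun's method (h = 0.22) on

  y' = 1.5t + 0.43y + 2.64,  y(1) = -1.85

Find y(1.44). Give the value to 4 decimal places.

Heun: k1 = f(t_n, y_n); k2 = f(t_n + h, y_n + h·k1); y_{n+1} = y_n + (h/2)·(k1 + k2).
t=1.000000, y=-1.850000:
  k1 = f(1.000000, -1.850000) = 3.344500
  k2 = f(1.220000, -1.114210) = 3.990890
  y ← -1.850000 + (0.22/2)·(3.344500 + 3.990890) = -1.043107
t=1.220000, y=-1.043107:
  k1 = f(1.220000, -1.043107) = 4.021464
  k2 = f(1.440000, -0.158385) = 4.731894
  y ← -1.043107 + (0.22/2)·(4.021464 + 4.731894) = -0.080238
y(1.44) ≈ -0.0802

-0.0802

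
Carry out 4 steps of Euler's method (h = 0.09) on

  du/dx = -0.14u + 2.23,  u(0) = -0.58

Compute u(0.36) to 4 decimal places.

Euler: u_{n+1} = u_n + h·f(x_n, u_n).
x=0.000000, u=-0.580000: f=2.311200 → u ← -0.580000 + 0.09·2.311200 = -0.371992
x=0.090000, u=-0.371992: f=2.282079 → u ← -0.371992 + 0.09·2.282079 = -0.166605
x=0.180000, u=-0.166605: f=2.253325 → u ← -0.166605 + 0.09·2.253325 = 0.036194
x=0.270000, u=0.036194: f=2.224933 → u ← 0.036194 + 0.09·2.224933 = 0.236438
u(0.36) ≈ 0.2364

0.2364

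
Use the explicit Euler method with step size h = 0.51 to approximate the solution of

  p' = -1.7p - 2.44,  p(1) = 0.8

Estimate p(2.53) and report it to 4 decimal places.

Euler: p_{n+1} = p_n + h·f(x_n, p_n).
x=1.000000, p=0.800000: f=-3.800000 → p ← 0.800000 + 0.51·(-3.800000) = -1.138000
x=1.510000, p=-1.138000: f=-0.505400 → p ← -1.138000 + 0.51·(-0.505400) = -1.395754
x=2.020000, p=-1.395754: f=-0.067218 → p ← -1.395754 + 0.51·(-0.067218) = -1.430035
p(2.53) ≈ -1.4300

-1.4300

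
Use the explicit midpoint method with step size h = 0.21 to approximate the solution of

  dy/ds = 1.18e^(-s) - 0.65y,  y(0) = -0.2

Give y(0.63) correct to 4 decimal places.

0.3054

Midpoint: k1 = f(s_n, y_n); k2 = f(s_n + h/2, y_n + (h/2)·k1); y_{n+1} = y_n + h·k2.
s=0.000000, y=-0.200000:
  k1 = f(0.000000, -0.200000) = 1.310000
  k2 = f(0.105000, -0.062450) = 1.102975
  y ← -0.200000 + 0.21·1.102975 = 0.031625
s=0.210000, y=0.031625:
  k1 = f(0.210000, 0.031625) = 0.935933
  k2 = f(0.315000, 0.129898) = 0.776717
  y ← 0.031625 + 0.21·0.776717 = 0.194735
s=0.420000, y=0.194735:
  k1 = f(0.420000, 0.194735) = 0.648737
  k2 = f(0.525000, 0.262853) = 0.527181
  y ← 0.194735 + 0.21·0.527181 = 0.305443
y(0.63) ≈ 0.3054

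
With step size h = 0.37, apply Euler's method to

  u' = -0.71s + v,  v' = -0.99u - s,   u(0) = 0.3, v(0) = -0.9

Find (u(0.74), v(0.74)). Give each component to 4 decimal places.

Euler on (u,v): u_{n+1} = u_n + h·u', v_{n+1} = v_n + h·v'.
0.000000: (0.300000, -0.900000); f=(-0.900000, -0.297000) → (-0.033000, -1.009890)
0.370000: (-0.033000, -1.009890); f=(-1.272590, -0.337330) → (-0.503858, -1.134702)
(u(0.74), v(0.74)) ≈ (-0.5039, -1.1347)

-0.5039, -1.1347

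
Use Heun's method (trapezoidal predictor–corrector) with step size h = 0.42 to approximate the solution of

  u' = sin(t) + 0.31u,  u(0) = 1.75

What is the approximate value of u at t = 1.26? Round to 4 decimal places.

Heun: k1 = f(t_n, u_n); k2 = f(t_n + h, u_n + h·k1); u_{n+1} = u_n + (h/2)·(k1 + k2).
t=0.000000, u=1.750000:
  k1 = f(0.000000, 1.750000) = 0.542500
  k2 = f(0.420000, 1.977850) = 1.020894
  u ← 1.750000 + (0.42/2)·(0.542500 + 1.020894) = 2.078313
t=0.420000, u=2.078313:
  k1 = f(0.420000, 2.078313) = 1.052037
  k2 = f(0.840000, 2.520168) = 1.525895
  u ← 2.078313 + (0.42/2)·(1.052037 + 1.525895) = 2.619679
t=0.840000, u=2.619679:
  k1 = f(0.840000, 2.619679) = 1.556743
  k2 = f(1.260000, 3.273511) = 1.966879
  u ← 2.619679 + (0.42/2)·(1.556743 + 1.966879) = 3.359639
u(1.26) ≈ 3.3596

3.3596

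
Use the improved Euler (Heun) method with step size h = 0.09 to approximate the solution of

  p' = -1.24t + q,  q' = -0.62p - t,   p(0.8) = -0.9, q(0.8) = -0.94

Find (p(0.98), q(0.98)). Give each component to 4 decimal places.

-1.2716, -0.9797

Heun on (p,q): k1 = f(t_n, state_n); k2 = f(t_n + h, state_n + h·k1); state_{n+1} = state_n + (h/2)·(k1 + k2).
0.800000: (-0.900000, -0.940000)
  k1 = (-1.932000, -0.242000)
  predictor → (-1.073880, -0.961780)
  k2 = (-2.065380, -0.224194)
  → (-1.079882, -0.960979)
0.890000: (-1.079882, -0.960979)
  k1 = (-2.064579, -0.220473)
  predictor → (-1.265694, -0.980821)
  k2 = (-2.196021, -0.195270)
  → (-1.271609, -0.979687)
(p(0.98), q(0.98)) ≈ (-1.2716, -0.9797)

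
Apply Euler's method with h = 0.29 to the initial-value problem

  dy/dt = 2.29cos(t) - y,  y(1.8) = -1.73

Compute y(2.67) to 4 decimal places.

Euler: y_{n+1} = y_n + h·f(t_n, y_n).
t=1.800000, y=-1.730000: f=1.209707 → y ← -1.730000 + 0.29·1.209707 = -1.379185
t=2.090000, y=-1.379185: f=0.242912 → y ← -1.379185 + 0.29·0.242912 = -1.308740
t=2.380000, y=-1.308740: f=-0.348619 → y ← -1.308740 + 0.29·(-0.348619) = -1.409840
y(2.67) ≈ -1.4098

-1.4098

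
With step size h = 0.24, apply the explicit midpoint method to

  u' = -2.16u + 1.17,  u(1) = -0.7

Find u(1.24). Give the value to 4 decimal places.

-0.2232

Midpoint: k1 = f(x_n, u_n); k2 = f(x_n + h/2, u_n + (h/2)·k1); u_{n+1} = u_n + h·k2.
x=1.000000, u=-0.700000:
  k1 = f(1.000000, -0.700000) = 2.682000
  k2 = f(1.120000, -0.378160) = 1.986826
  u ← -0.700000 + 0.24·1.986826 = -0.223162
u(1.24) ≈ -0.2232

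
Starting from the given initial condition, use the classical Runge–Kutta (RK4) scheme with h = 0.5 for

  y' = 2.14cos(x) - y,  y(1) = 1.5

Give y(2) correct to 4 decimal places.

RK4: k1 = f(x_n, y_n); k2 = f(x_n + h/2, y_n + (h/2)·k1); k3 = f(x_n + h/2, y_n + (h/2)·k2); k4 = f(x_n + h, y_n + h·k3); y_{n+1} = y_n + (h/6)·(k1 + 2k2 + 2k3 + k4).
x=1.000000, y=1.500000:
  k1 = f(1.000000, 1.500000) = -0.343753
  k2 = f(1.250000, 1.414062) = -0.739272
  k3 = f(1.250000, 1.315182) = -0.640392
  k4 = f(1.500000, 1.179804) = -1.028426
  y ← 1.500000 + (0.5/6)·(k1 + 2k2 + 2k3 + k4) = 1.155708
x=1.500000, y=1.155708:
  k1 = f(1.500000, 1.155708) = -1.004330
  k2 = f(1.750000, 0.904625) = -1.286072
  k3 = f(1.750000, 0.834190) = -1.215636
  k4 = f(2.000000, 0.547890) = -1.438444
  y ← 1.155708 + (0.5/6)·(k1 + 2k2 + 2k3 + k4) = 0.535192
y(2) ≈ 0.5352

0.5352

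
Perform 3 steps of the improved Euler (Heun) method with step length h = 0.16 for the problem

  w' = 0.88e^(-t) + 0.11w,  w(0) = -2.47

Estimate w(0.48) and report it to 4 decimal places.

Heun: k1 = f(t_n, w_n); k2 = f(t_n + h, w_n + h·k1); w_{n+1} = w_n + (h/2)·(k1 + k2).
t=0.000000, w=-2.470000:
  k1 = f(0.000000, -2.470000) = 0.608300
  k2 = f(0.160000, -2.372672) = 0.488893
  w ← -2.470000 + (0.16/2)·(0.608300 + 0.488893) = -2.382225
t=0.160000, w=-2.382225:
  k1 = f(0.160000, -2.382225) = 0.487842
  k2 = f(0.320000, -2.304170) = 0.385552
  w ← -2.382225 + (0.16/2)·(0.487842 + 0.385552) = -2.312353
t=0.320000, w=-2.312353:
  k1 = f(0.320000, -2.312353) = 0.384652
  k2 = f(0.480000, -2.250809) = 0.296940
  w ← -2.312353 + (0.16/2)·(0.384652 + 0.296940) = -2.257826
w(0.48) ≈ -2.2578

-2.2578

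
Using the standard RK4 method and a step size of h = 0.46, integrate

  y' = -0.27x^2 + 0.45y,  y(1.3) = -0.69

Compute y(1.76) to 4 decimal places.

RK4: k1 = f(x_n, y_n); k2 = f(x_n + h/2, y_n + (h/2)·k1); k3 = f(x_n + h/2, y_n + (h/2)·k2); k4 = f(x_n + h, y_n + h·k3); y_{n+1} = y_n + (h/6)·(k1 + 2k2 + 2k3 + k4).
x=1.300000, y=-0.690000:
  k1 = f(1.300000, -0.690000) = -0.766800
  k2 = f(1.530000, -0.866364) = -1.021907
  k3 = f(1.530000, -0.925039) = -1.048310
  k4 = f(1.760000, -1.172223) = -1.363852
  y ← -0.690000 + (0.46/6)·(k1 + 2k2 + 2k3 + k4) = -1.170783
y(1.76) ≈ -1.1708

-1.1708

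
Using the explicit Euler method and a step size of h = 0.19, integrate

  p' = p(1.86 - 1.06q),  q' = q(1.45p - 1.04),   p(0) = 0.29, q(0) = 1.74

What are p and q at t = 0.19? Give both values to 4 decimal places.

Euler on (p,q): p_{n+1} = p_n + h·p', q_{n+1} = q_n + h·q'.
0.000000: (0.290000, 1.740000); f=(0.004524, -1.077930) → (0.290860, 1.535193)
(p(0.19), q(0.19)) ≈ (0.2909, 1.5352)

0.2909, 1.5352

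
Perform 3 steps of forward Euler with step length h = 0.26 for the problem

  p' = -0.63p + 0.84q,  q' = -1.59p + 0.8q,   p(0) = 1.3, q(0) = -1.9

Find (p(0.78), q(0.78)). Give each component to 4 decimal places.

Euler on (p,q): p_{n+1} = p_n + h·p', q_{n+1} = q_n + h·q'.
0.000000: (1.300000, -1.900000); f=(-2.415000, -3.587000) → (0.672100, -2.832620)
0.260000: (0.672100, -2.832620); f=(-2.802824, -3.334735) → (-0.056634, -3.699651)
0.520000: (-0.056634, -3.699651); f=(-3.072027, -2.869673) → (-0.855361, -4.445766)
(p(0.78), q(0.78)) ≈ (-0.8554, -4.4458)

-0.8554, -4.4458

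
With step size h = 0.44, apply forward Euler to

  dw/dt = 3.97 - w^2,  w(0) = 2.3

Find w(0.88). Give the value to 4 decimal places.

Euler: w_{n+1} = w_n + h·f(t_n, w_n).
t=0.000000, w=2.300000: f=-1.320000 → w ← 2.300000 + 0.44·(-1.320000) = 1.719200
t=0.440000, w=1.719200: f=1.014351 → w ← 1.719200 + 0.44·1.014351 = 2.165515
w(0.88) ≈ 2.1655

2.1655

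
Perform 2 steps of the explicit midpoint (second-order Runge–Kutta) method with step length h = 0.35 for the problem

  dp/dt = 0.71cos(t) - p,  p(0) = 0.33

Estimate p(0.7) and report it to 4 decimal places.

0.4842

Midpoint: k1 = f(t_n, p_n); k2 = f(t_n + h/2, p_n + (h/2)·k1); p_{n+1} = p_n + h·k2.
t=0.000000, p=0.330000:
  k1 = f(0.000000, 0.330000) = 0.380000
  k2 = f(0.175000, 0.396500) = 0.302656
  p ← 0.330000 + 0.35·0.302656 = 0.435930
t=0.350000, p=0.435930:
  k1 = f(0.350000, 0.435930) = 0.231025
  k2 = f(0.525000, 0.476359) = 0.138021
  p ← 0.435930 + 0.35·0.138021 = 0.484237
p(0.7) ≈ 0.4842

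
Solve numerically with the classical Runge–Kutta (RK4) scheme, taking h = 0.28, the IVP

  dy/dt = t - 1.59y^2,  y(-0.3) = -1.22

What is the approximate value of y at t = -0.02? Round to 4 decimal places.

-2.7855

RK4: k1 = f(t_n, y_n); k2 = f(t_n + h/2, y_n + (h/2)·k1); k3 = f(t_n + h/2, y_n + (h/2)·k2); k4 = f(t_n + h, y_n + h·k3); y_{n+1} = y_n + (h/6)·(k1 + 2k2 + 2k3 + k4).
t=-0.300000, y=-1.220000:
  k1 = f(-0.300000, -1.220000) = -2.666556
  k2 = f(-0.160000, -1.593318) = -4.196472
  k3 = f(-0.160000, -1.807506) = -5.354655
  k4 = f(-0.020000, -2.719303) = -11.777430
  y ← -1.220000 + (0.28/6)·(k1 + 2k2 + 2k3 + k4) = -2.785491
y(-0.02) ≈ -2.7855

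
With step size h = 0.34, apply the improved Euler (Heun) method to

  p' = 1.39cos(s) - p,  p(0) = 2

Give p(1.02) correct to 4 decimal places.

1.4172

Heun: k1 = f(s_n, p_n); k2 = f(s_n + h, p_n + h·k1); p_{n+1} = p_n + (h/2)·(k1 + k2).
s=0.000000, p=2.000000:
  k1 = f(0.000000, 2.000000) = -0.610000
  k2 = f(0.340000, 1.792600) = -0.482171
  p ← 2.000000 + (0.34/2)·(-0.610000 + (-0.482171)) = 1.814331
s=0.340000, p=1.814331:
  k1 = f(0.340000, 1.814331) = -0.503902
  k2 = f(0.680000, 1.643004) = -0.562178
  p ← 1.814331 + (0.34/2)·(-0.503902 + (-0.562178)) = 1.633097
s=0.680000, p=1.633097:
  k1 = f(0.680000, 1.633097) = -0.552271
  k2 = f(1.020000, 1.445325) = -0.717846
  p ← 1.633097 + (0.34/2)·(-0.552271 + (-0.717846)) = 1.417177
p(1.02) ≈ 1.4172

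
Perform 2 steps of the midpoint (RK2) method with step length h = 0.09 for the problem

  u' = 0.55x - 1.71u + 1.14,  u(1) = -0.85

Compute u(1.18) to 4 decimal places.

Midpoint: k1 = f(x_n, u_n); k2 = f(x_n + h/2, u_n + (h/2)·k1); u_{n+1} = u_n + h·k2.
x=1.000000, u=-0.850000:
  k1 = f(1.000000, -0.850000) = 3.143500
  k2 = f(1.045000, -0.708542) = 2.926358
  u ← -0.850000 + 0.09·2.926358 = -0.586628
x=1.090000, u=-0.586628:
  k1 = f(1.090000, -0.586628) = 2.742634
  k2 = f(1.135000, -0.463209) = 2.556338
  u ← -0.586628 + 0.09·2.556338 = -0.356557
u(1.18) ≈ -0.3566

-0.3566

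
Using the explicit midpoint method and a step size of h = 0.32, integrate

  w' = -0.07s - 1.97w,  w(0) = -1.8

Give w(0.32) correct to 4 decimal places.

-1.0265

Midpoint: k1 = f(s_n, w_n); k2 = f(s_n + h/2, w_n + (h/2)·k1); w_{n+1} = w_n + h·k2.
s=0.000000, w=-1.800000:
  k1 = f(0.000000, -1.800000) = 3.546000
  k2 = f(0.160000, -1.232640) = 2.417101
  w ← -1.800000 + 0.32·2.417101 = -1.026528
w(0.32) ≈ -1.0265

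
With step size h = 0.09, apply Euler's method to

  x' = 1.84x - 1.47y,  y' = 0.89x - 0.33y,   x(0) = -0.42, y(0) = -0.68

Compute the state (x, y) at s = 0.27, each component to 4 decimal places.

Euler on (x,y): x_{n+1} = x_n + h·x', y_{n+1} = y_n + h·y'.
0.000000: (-0.420000, -0.680000); f=(0.226800, -0.149400) → (-0.399588, -0.693446)
0.090000: (-0.399588, -0.693446); f=(0.284124, -0.126796) → (-0.374017, -0.704858)
0.180000: (-0.374017, -0.704858); f=(0.347950, -0.100272) → (-0.342701, -0.713882)
(x(0.27), y(0.27)) ≈ (-0.3427, -0.7139)

-0.3427, -0.7139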